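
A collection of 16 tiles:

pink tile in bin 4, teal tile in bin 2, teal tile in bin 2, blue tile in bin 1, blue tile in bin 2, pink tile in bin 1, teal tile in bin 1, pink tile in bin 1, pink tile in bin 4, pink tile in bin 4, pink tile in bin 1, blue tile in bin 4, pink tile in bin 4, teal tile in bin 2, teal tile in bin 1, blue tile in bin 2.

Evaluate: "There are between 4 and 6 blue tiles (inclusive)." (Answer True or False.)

True

There are 4 blue tiles.
The claim requires 4 ≤ 4 ≤ 6, which holds.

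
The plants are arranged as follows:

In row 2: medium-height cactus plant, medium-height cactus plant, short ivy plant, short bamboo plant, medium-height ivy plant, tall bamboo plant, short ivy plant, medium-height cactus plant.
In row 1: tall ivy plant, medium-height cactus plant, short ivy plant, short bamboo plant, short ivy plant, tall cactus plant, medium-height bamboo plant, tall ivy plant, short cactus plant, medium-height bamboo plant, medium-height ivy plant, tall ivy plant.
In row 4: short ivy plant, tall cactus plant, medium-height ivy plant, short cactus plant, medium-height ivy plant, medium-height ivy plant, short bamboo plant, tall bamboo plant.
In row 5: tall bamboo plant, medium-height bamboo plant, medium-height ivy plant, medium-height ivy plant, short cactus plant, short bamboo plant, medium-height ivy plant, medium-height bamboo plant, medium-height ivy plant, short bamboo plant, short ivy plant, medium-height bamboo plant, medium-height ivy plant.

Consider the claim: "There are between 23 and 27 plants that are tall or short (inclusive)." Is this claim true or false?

False

There are 22 plants that are tall or short.
The claim requires 23 ≤ 22 ≤ 27, which does not hold.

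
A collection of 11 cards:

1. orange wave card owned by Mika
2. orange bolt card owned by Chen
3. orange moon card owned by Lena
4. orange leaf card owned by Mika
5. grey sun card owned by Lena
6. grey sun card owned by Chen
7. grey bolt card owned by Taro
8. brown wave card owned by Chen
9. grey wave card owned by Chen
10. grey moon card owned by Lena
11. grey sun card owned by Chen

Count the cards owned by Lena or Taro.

4

Lena: 3; Taro: 1; together 3 + 1 = 4.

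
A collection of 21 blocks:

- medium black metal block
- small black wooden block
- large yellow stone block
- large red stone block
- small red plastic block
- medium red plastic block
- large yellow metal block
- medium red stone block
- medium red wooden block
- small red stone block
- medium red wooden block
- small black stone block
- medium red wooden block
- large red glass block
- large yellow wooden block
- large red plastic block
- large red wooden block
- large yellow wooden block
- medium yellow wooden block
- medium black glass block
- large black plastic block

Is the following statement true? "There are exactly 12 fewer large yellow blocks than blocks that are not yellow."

|large yellow blocks| = 4.
|blocks that are not yellow| = 16.
The claim requires 16 − 4 (= 12) to equal 12, which holds.

True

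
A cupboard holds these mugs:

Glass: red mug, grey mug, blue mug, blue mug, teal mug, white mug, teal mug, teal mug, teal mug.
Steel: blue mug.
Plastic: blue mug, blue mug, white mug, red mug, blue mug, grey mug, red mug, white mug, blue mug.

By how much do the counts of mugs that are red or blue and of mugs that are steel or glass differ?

mugs that are red or blue: 10. mugs that are steel or glass: 10.
|10 − 10| = 10 − 10 = 0.

0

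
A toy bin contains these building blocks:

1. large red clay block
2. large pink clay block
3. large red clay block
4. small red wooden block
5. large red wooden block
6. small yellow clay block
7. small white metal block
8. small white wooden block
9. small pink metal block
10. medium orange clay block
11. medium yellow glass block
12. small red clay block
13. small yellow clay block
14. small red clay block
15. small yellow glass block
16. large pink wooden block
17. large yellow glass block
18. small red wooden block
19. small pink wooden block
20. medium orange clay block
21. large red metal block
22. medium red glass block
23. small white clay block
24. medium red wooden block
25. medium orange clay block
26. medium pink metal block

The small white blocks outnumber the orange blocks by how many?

0

small white blocks: 3.
orange blocks: 3.
3 − 3 = 0.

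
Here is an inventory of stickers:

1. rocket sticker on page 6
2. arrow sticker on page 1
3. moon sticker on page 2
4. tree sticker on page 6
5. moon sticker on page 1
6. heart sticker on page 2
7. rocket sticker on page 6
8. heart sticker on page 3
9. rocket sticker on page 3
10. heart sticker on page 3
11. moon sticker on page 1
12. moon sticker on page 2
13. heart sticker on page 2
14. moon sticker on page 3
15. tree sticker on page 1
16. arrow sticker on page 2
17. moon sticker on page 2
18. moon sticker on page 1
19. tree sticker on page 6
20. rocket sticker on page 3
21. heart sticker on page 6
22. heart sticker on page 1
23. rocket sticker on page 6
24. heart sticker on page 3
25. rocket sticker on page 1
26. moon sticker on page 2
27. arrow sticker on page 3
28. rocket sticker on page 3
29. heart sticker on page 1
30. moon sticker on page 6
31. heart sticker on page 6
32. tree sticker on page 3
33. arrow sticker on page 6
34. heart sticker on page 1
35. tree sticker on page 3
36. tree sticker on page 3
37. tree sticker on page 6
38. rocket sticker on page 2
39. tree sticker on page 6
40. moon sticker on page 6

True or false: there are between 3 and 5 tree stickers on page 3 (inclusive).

True

tree stickers on page 3: 3.
The claim requires 3 ≤ 3 ≤ 5, which holds.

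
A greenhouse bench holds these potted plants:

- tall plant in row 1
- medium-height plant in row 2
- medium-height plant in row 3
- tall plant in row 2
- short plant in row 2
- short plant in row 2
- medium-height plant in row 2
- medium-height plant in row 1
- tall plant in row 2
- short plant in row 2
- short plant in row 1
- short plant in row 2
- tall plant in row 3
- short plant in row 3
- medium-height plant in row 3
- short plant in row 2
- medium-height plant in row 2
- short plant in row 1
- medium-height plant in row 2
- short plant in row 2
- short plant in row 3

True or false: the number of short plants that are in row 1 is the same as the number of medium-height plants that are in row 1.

|short plants in row 1| = 2.
|medium-height plants in row 1| = 1.
The claim requires 2 = 1, which does not hold.

False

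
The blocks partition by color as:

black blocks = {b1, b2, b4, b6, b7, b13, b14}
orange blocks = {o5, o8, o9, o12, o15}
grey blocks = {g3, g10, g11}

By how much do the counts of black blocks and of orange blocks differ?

black blocks: 7. orange blocks: 5.
|7 − 5| = 7 − 5 = 2.

2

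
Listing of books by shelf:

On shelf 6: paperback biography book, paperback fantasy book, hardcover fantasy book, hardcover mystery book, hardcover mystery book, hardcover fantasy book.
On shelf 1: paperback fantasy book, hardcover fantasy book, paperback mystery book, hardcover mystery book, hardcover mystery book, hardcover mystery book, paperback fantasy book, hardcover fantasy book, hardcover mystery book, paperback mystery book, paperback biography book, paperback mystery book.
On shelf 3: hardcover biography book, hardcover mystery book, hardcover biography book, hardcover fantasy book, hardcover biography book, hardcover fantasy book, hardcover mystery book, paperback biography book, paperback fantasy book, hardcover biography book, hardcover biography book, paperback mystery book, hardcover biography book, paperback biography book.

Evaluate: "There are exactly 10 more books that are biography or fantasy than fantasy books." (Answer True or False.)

books that are biography or fantasy: 20.
fantasy books: 10.
The claim requires 20 − 10 (= 10) to equal 10, which holds.

True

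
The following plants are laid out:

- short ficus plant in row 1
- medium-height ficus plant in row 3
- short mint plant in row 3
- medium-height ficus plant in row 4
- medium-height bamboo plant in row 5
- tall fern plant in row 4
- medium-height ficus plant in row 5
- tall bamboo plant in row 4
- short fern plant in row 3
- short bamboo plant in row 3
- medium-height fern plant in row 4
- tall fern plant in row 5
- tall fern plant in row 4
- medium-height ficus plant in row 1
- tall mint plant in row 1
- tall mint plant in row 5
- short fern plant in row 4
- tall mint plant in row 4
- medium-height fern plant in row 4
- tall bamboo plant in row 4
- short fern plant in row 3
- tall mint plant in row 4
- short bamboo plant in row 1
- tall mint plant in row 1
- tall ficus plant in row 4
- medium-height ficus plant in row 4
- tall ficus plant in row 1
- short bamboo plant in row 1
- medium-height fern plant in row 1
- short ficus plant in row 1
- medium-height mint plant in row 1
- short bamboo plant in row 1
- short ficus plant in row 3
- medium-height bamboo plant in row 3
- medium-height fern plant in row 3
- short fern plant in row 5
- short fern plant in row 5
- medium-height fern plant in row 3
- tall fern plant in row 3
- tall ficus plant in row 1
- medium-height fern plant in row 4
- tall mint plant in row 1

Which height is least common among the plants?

short

Counts by height: tall 15, medium-height 14, short 13.
The minimum is 13, held uniquely by short.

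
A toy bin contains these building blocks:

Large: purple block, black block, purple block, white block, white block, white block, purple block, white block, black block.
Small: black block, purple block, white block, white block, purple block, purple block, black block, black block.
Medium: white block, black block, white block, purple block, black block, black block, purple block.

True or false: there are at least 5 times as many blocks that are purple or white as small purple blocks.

|blocks that are purple or white| = 16.
|small purple blocks| = 3.
The claim requires 16 ≥ 5 × 3 = 15, which holds.

True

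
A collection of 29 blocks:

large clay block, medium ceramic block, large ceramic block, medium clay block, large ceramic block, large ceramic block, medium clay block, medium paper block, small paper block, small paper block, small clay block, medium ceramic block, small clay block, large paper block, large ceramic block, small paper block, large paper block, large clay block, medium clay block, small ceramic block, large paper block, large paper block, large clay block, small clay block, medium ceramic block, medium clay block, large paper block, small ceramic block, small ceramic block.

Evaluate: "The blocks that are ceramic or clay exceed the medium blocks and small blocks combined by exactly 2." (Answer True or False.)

|blocks that are ceramic or clay| = 20.
medium blocks: 8; small blocks: 9; combined: 8 + 9 = 17.
The claim requires 20 − 17 (= 3) to equal 2, which does not hold.

False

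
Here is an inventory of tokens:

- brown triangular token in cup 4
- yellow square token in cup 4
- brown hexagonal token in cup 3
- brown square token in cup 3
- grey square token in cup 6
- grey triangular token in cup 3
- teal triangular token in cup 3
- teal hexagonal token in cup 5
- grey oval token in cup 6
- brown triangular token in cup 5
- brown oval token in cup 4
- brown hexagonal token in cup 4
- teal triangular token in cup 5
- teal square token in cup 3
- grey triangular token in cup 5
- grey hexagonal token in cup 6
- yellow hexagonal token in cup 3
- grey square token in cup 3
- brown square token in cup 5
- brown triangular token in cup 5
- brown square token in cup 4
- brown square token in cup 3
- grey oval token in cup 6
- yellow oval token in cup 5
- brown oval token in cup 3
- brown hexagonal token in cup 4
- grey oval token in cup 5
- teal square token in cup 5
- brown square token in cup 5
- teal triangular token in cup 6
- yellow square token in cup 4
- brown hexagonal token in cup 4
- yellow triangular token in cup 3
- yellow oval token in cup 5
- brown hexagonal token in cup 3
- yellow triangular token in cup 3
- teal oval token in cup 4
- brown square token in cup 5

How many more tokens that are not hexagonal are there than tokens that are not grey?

tokens that are not hexagonal: 30.
tokens that are not grey: 30.
30 − 30 = 0.

0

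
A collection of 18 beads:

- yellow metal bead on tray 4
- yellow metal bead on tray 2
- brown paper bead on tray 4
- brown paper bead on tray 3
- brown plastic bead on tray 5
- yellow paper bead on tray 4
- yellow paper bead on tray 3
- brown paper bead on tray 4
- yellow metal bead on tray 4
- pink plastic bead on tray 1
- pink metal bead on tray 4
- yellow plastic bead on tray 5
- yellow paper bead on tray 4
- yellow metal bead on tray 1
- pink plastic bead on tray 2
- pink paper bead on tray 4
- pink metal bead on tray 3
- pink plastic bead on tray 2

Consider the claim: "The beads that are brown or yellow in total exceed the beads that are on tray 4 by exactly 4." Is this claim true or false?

True

There are 12 beads that are brown or yellow.
There are 8 beads on tray 4.
The claim requires 12 − 8 (= 4) to equal 4, which holds.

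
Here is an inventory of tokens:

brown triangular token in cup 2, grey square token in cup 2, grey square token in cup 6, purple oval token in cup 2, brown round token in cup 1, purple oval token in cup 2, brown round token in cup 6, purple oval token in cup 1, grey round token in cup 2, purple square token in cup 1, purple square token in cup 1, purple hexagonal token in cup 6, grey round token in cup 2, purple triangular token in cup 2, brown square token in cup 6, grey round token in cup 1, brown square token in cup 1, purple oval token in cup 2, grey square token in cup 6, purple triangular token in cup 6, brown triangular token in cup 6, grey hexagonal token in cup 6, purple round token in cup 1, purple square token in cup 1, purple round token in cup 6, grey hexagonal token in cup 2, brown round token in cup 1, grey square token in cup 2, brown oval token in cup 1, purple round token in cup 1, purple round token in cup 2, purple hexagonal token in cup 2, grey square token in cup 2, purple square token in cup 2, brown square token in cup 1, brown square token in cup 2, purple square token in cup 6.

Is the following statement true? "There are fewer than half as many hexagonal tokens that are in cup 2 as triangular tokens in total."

False

|hexagonal tokens in cup 2| = 2.
|triangular tokens| = 4.
The claim requires 2 × 2 = 4 < 4, which does not hold.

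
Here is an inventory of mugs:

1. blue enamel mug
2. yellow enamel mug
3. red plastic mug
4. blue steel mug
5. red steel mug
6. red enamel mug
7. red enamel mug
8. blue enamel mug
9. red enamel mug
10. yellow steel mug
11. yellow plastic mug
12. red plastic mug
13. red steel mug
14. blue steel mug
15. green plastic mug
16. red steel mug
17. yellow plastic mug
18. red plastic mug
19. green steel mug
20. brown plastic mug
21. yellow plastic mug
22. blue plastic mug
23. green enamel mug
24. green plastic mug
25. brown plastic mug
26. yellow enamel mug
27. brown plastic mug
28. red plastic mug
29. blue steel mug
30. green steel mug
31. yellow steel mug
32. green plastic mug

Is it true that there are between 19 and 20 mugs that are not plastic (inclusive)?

|mugs that are not plastic| = 18.
The claim requires 19 ≤ 18 ≤ 20, which does not hold.

False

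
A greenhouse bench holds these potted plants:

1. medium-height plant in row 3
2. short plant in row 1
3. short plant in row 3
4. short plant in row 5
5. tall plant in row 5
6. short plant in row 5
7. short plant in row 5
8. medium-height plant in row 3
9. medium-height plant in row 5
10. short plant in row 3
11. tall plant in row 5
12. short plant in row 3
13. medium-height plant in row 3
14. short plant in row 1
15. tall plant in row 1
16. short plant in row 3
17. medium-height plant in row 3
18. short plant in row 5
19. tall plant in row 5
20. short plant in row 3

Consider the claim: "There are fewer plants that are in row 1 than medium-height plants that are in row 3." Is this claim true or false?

True

plants in row 1: 3.
medium-height plants in row 3: 4.
The claim requires 3 < 4, which holds.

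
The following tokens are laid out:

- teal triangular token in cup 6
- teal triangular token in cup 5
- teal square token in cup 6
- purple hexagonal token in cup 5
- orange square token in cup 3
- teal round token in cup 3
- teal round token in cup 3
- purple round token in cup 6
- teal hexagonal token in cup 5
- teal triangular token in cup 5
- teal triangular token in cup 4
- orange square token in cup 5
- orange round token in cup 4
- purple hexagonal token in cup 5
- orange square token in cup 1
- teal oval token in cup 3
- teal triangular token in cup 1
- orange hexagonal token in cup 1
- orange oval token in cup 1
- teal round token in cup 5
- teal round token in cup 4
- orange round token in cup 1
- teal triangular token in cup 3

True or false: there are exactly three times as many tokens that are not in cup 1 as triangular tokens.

True

There are 18 tokens that are not in cup 1.
There are 6 triangular tokens.
The claim requires 18 = 3 × 6 = 18, which holds.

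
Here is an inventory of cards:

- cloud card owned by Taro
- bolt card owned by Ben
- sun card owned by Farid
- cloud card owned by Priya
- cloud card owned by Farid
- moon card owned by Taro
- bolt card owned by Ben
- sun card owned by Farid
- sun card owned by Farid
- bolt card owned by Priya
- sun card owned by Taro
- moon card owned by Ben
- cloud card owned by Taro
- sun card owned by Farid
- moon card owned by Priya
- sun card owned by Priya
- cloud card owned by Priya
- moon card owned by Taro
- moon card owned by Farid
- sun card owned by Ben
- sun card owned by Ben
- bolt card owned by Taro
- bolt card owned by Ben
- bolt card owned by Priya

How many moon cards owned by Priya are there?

1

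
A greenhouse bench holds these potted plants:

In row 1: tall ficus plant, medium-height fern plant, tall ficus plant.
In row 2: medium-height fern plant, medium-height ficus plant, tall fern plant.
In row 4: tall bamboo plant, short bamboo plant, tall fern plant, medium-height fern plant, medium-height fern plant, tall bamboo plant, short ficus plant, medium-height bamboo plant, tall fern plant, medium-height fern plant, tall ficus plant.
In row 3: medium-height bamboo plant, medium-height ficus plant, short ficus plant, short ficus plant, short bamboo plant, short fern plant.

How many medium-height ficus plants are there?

2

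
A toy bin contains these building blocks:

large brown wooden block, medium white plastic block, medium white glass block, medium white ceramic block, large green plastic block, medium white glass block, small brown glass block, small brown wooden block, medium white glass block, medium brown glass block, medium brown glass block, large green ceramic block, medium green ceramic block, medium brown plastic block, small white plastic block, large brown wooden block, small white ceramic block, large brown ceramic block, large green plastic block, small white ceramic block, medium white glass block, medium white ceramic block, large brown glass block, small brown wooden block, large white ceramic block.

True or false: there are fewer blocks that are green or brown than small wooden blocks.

|blocks that are green or brown| = 14.
|small wooden blocks| = 2.
The claim requires 14 < 2, which does not hold.

False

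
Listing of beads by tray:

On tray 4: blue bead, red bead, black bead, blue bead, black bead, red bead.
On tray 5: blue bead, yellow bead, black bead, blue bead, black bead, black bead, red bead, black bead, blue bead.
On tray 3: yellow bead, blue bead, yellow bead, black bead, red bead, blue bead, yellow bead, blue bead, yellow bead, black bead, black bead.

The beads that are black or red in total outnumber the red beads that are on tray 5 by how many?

12

beads that are black or red: 13.
red beads on tray 5: 1.
13 − 1 = 12.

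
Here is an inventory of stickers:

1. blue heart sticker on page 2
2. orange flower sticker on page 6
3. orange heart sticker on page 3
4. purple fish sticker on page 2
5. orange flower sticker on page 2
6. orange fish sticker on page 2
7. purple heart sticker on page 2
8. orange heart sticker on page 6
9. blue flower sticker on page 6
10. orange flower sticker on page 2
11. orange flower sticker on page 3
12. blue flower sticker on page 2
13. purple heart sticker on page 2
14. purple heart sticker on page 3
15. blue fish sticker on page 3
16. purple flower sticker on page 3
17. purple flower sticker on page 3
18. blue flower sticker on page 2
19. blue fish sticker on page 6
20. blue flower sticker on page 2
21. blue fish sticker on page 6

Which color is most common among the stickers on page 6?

blue

Counts by color (restricted to stickers on page 6): blue 3, orange 2.
The maximum is 3, held uniquely by blue.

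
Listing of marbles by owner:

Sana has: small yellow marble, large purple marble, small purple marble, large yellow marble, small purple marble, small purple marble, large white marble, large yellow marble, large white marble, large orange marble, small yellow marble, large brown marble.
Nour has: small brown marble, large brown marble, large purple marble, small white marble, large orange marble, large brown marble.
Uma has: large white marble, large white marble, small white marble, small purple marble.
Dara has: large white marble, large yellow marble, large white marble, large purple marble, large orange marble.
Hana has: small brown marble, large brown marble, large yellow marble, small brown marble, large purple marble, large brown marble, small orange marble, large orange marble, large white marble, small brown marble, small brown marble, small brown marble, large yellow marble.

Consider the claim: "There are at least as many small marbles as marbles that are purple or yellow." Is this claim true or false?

small marbles: 15.
marbles that are purple or yellow: 15.
The claim requires 15 ≥ 15, which holds.

True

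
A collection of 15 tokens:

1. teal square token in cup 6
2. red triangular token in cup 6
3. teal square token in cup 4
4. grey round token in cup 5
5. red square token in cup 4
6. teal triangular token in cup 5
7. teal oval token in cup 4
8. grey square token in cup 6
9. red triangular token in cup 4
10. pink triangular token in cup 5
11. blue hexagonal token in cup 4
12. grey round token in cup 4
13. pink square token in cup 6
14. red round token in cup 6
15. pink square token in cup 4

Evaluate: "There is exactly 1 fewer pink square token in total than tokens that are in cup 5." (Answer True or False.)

True

pink square tokens: 2.
tokens in cup 5: 3.
The claim requires 3 − 2 (= 1) to equal 1, which holds.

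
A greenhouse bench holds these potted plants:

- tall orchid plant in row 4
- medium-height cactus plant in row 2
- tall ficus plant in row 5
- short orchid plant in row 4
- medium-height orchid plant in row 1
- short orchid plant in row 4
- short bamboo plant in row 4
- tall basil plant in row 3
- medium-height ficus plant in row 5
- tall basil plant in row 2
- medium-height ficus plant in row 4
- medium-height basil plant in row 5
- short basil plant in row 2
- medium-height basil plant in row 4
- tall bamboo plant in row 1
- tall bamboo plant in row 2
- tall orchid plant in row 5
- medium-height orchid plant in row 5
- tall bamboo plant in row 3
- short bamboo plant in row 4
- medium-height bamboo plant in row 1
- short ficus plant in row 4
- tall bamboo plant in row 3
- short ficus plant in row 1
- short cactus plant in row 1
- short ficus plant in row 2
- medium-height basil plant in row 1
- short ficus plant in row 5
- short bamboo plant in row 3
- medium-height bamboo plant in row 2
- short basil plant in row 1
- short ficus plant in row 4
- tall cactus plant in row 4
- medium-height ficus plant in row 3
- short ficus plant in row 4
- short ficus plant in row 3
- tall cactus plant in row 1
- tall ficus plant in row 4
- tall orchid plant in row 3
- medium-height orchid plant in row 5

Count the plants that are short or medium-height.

27

medium-height: 12; short: 15; together 12 + 15 = 27.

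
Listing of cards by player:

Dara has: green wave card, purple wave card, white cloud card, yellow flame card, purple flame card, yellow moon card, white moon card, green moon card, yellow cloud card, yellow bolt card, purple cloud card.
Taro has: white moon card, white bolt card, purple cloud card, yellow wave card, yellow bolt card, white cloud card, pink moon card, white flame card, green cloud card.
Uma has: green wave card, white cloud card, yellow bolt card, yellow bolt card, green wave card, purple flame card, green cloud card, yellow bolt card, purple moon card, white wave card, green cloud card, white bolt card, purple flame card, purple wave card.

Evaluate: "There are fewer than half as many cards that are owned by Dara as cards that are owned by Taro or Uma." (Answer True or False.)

Count of cards owned by Dara: 11.
Count of cards owned by Taro or Uma: 23.
The claim requires 2 × 11 = 22 < 23, which holds.

True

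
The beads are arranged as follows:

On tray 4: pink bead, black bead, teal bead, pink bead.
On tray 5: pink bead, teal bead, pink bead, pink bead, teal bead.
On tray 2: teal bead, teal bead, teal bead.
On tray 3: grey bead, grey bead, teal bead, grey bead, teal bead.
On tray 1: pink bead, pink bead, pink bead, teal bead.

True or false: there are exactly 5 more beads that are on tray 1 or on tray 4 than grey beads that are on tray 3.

There are 8 beads on tray 1 or on tray 4.
There are 3 grey beads on tray 3.
The claim requires 8 − 3 (= 5) to equal 5, which holds.

True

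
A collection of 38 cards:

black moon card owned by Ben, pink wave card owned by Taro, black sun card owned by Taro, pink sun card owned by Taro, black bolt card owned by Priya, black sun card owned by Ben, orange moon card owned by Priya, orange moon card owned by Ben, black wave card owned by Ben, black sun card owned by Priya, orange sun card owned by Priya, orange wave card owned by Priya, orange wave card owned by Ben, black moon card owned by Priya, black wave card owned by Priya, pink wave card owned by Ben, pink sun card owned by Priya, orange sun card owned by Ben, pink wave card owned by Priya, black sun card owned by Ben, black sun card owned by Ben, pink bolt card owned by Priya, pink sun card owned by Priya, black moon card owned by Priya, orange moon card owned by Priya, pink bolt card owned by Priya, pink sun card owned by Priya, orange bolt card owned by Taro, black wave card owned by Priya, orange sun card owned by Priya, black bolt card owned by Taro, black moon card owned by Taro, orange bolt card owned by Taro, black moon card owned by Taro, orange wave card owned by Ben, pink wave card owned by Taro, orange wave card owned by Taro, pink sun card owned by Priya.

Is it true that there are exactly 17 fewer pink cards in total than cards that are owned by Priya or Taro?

True

pink cards: 11.
cards owned by Priya or Taro: 28.
The claim requires 28 − 11 (= 17) to equal 17, which holds.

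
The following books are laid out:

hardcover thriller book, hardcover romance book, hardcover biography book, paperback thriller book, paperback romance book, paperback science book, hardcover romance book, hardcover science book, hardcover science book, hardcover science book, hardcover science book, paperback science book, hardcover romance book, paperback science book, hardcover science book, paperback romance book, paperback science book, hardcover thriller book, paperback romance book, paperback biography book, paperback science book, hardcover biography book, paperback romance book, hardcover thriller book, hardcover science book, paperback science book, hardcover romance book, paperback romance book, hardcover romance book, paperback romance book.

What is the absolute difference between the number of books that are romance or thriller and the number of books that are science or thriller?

1

books that are romance or thriller: 15. books that are science or thriller: 16.
|15 − 16| = 16 − 15 = 1.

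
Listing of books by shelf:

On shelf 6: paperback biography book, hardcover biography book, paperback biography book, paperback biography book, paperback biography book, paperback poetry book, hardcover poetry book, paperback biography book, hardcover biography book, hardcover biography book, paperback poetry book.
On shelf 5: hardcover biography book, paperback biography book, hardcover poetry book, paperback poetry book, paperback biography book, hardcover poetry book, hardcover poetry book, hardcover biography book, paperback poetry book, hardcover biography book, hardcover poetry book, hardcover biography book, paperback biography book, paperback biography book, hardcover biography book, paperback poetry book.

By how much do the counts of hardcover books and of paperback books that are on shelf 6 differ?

6

hardcover books: 13. paperback books on shelf 6: 7.
|13 − 7| = 13 − 7 = 6.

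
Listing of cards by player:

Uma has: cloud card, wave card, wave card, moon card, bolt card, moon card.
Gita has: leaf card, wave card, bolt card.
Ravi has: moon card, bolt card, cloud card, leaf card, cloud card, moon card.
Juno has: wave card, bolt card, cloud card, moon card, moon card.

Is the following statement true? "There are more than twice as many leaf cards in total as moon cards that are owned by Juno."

leaf cards: 2.
moon cards owned by Juno: 2.
The claim requires 2 > 2 × 2 = 4, which does not hold.

False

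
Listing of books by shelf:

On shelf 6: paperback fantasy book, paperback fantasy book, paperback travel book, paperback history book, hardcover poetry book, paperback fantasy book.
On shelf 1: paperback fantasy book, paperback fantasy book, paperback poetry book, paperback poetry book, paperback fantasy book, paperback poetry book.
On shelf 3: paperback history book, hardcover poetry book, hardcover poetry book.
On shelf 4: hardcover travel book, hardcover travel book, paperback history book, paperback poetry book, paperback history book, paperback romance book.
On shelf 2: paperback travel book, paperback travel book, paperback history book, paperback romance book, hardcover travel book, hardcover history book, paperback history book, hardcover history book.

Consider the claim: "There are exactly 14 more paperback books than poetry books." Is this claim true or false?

|paperback books| = 21.
|poetry books| = 7.
The claim requires 21 − 7 (= 14) to equal 14, which holds.

True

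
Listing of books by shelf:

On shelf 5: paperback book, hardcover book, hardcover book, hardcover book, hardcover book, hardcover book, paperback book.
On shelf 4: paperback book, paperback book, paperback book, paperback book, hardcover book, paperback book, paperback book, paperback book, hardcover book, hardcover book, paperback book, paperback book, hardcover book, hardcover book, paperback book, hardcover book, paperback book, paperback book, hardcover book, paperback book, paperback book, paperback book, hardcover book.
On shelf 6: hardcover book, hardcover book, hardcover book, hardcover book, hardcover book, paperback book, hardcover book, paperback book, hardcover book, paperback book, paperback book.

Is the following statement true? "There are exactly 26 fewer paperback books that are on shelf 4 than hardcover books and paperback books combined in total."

paperback books on shelf 4: 15.
hardcover books: 20; paperback books: 21; combined: 20 + 21 = 41.
The claim requires 41 − 15 (= 26) to equal 26, which holds.

True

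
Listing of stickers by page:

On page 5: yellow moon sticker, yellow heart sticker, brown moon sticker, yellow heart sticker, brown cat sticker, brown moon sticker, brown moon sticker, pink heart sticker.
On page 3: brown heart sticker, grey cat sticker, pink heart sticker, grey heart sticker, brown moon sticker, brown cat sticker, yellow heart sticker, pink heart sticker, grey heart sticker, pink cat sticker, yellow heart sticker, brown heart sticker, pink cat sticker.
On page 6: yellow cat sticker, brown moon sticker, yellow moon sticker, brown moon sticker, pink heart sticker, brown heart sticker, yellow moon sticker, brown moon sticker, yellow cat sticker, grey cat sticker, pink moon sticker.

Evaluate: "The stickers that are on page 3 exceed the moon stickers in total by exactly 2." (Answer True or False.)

There are 13 stickers on page 3.
There are 11 moon stickers.
The claim requires 13 − 11 (= 2) to equal 2, which holds.

True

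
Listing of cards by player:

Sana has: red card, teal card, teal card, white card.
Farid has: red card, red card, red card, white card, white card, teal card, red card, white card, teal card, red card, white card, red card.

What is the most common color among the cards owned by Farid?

Counts by color (restricted to cards owned by Farid): red 6, white 4, teal 2.
The maximum is 6, held uniquely by red.

red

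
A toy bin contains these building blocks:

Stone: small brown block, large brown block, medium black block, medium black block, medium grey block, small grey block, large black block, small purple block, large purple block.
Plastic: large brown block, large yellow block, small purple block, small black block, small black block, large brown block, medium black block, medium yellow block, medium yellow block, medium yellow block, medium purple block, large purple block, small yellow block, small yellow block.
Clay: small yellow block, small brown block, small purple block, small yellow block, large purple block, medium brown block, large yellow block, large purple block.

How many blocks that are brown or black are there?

12

black: 6; brown: 6; together 6 + 6 = 12.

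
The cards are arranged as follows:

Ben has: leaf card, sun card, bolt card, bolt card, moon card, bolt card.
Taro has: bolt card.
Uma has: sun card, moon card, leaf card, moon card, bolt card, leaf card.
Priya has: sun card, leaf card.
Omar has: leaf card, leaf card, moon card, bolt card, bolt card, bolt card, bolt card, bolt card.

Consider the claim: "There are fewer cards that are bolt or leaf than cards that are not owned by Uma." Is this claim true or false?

cards that are bolt or leaf: 16.
cards that are not owned by Uma: 17.
The claim requires 16 < 17, which holds.

True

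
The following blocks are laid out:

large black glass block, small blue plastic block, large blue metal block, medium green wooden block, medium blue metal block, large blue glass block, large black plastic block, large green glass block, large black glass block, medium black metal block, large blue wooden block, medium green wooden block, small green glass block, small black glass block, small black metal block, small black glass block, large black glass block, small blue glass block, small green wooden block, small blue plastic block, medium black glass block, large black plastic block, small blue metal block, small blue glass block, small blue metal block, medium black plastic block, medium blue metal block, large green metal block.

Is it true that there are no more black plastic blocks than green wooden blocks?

True

black plastic blocks: 3.
green wooden blocks: 3.
The claim requires 3 ≤ 3, which holds.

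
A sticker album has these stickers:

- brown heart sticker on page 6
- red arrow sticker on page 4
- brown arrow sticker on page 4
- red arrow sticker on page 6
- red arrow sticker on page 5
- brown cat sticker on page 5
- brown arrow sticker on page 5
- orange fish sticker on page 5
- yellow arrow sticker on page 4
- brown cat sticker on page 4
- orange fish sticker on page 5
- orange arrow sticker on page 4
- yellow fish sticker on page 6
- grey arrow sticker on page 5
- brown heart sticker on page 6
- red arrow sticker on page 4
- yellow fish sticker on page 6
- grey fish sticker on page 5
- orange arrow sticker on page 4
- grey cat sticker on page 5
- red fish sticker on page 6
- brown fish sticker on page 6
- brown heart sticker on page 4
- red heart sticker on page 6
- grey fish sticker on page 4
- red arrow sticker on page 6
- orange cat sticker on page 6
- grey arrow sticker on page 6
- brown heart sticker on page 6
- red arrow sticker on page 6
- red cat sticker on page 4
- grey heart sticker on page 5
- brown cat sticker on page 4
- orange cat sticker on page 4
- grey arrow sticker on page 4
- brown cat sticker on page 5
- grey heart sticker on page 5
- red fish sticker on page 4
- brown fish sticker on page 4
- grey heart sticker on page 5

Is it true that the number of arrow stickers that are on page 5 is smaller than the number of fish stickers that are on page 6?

|arrow stickers on page 5| = 3.
|fish stickers on page 6| = 4.
The claim requires 3 < 4, which holds.

True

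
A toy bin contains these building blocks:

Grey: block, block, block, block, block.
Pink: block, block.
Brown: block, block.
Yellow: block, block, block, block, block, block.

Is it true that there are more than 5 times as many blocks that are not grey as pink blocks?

False

There are 10 blocks that are not grey.
There are 2 pink blocks.
The claim requires 10 > 5 × 2 = 10, which does not hold.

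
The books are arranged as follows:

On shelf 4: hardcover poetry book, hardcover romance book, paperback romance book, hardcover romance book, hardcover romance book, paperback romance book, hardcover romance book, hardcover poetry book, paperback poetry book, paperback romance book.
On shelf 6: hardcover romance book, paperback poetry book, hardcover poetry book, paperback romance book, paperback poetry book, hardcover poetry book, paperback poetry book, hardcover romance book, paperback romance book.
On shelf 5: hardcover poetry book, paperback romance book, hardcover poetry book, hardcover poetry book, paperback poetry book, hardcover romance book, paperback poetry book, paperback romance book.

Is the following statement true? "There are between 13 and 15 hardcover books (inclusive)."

True

|hardcover books| = 14.
The claim requires 13 ≤ 14 ≤ 15, which holds.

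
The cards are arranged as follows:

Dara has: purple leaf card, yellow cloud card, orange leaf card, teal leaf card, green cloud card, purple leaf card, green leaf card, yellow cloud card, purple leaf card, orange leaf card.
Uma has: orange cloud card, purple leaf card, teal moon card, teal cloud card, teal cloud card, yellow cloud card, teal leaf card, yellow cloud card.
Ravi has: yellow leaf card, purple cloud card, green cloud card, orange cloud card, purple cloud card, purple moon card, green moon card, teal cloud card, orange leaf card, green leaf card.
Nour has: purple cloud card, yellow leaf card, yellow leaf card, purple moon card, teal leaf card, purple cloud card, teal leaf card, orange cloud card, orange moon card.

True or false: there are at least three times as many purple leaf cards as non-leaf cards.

False

There are 4 purple leaf cards.
There are 21 non-leaf cards.
The claim requires 4 ≥ 3 × 21 = 63, which does not hold.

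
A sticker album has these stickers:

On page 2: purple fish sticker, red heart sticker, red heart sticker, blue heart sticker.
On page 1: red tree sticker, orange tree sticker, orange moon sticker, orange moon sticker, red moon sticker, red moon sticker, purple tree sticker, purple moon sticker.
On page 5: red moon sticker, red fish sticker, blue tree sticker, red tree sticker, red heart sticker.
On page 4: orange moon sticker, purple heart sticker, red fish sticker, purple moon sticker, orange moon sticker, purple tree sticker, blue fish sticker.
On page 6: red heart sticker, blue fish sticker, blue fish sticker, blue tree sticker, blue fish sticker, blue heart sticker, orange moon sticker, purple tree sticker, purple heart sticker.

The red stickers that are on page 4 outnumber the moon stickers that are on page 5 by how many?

0

red stickers on page 4: 1.
moon stickers on page 5: 1.
1 − 1 = 0.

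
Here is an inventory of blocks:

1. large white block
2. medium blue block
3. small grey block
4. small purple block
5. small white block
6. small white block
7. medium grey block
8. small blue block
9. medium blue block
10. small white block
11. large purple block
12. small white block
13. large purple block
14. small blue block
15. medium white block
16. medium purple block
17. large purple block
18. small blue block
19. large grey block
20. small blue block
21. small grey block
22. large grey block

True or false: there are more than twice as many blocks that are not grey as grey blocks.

True

There are 17 blocks that are not grey.
There are 5 grey blocks.
The claim requires 17 > 2 × 5 = 10, which holds.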